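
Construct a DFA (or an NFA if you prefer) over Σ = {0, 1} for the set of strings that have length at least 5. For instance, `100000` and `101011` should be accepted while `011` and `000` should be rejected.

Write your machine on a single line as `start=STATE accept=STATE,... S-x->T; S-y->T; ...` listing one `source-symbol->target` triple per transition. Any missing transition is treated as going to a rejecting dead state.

Count input length up to 6: every symbol moves from A toward G, which means 'more than 5' and absorbs. Accept from {F, G}.
7 states suffice.
       0  1 
>  A   B  B 
   B   C  C 
   C   D  D 
   D   E  E 
   E   F  F 
 * F   G  G 
 * G   G  G 
(> = start, * = accepting)

start=A; accept=F,G; A-0->B; A-1->B; B-0->C; B-1->C; C-0->D; C-1->D; D-0->E; D-1->E; E-0->F; E-1->F; F-0->G; F-1->G; G-0->G; G-1->G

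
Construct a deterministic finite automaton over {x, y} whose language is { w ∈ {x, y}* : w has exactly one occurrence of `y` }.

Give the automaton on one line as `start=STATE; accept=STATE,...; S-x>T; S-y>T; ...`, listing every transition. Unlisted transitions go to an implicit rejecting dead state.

start=q0; accept=q1; q0-x>q0; q0-y>q1; q1-x>q1; q1-y>q2; q2-x>q2; q2-y>q2

Count `y`s, saturating at 2: state q0 means no `y` yet, q1 means one `y` seen, q2 means more than one. Each `y` increments (capped at q2); other symbols loop. Accept from {q1}.
        x   y  
>  q0   q0  q1 
 * q1   q1  q2 
   q2   q2  q2 
(> = start, * = accepting)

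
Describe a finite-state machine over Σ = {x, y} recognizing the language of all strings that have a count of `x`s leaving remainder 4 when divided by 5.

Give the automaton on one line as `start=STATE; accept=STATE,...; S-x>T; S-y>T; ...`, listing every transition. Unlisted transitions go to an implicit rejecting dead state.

start=s0; accept=s4; s0-x>s1; s0-y>s0; s1-x>s2; s1-y>s1; s2-x>s3; s2-y>s2; s3-x>s4; s3-y>s3; s4-x>s0; s4-y>s4

Keep the running count of `x`s modulo 5: each `x` advances along the cycle s0 → s1 → s2 → s3 → s4 → s0 while other symbols loop. Accept at s4.
A 5-state machine:
        x   y  
>  s0   s1  s0 
   s1   s2  s1 
   s2   s3  s2 
   s3   s4  s3 
 * s4   s0  s4 
(> = start, * = accepting)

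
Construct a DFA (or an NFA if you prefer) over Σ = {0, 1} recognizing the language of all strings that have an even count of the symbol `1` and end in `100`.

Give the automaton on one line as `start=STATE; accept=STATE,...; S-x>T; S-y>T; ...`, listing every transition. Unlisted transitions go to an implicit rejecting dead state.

start=S0; accept=S4; S0-0>S0; S0-1>S1; S1-0>S1; S1-1>S2; S2-0>S3; S2-1>S1; S3-0>S4; S3-1>S1; S4-0>S0; S4-1>S1

Run two small machines in parallel and take their product. The first has 2 states tracking the count of `1`s modulo 2; the second has 4 states tracking how much of the suffix `100` has currently been matched. A product state is a pair (one from each), accepting exactly when both do. Equivalent product states are then merged.
        0   1  
>  S0   S0  S1 
   S1   S1  S2 
   S2   S3  S1 
   S3   S4  S1 
 * S4   S0  S1 
(> = start, * = accepting)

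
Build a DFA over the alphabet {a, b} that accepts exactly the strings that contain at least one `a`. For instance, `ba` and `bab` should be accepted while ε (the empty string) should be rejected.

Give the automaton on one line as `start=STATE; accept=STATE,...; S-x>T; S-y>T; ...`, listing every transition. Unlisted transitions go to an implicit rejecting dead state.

start=S0; accept=S1,S2; S0-a>S1; S0-b>S0; S1-a>S2; S1-b>S1; S2-a>S2; S2-b>S2

Count `a`s, saturating at 2: state S0 means no `a` yet, S1 means one `a` seen, S2 means more than one. Each `a` increments (capped at S2); other symbols loop. Accept from {S1, S2}.
A 3-state machine:
        a   b  
>  S0   S1  S0 
 * S1   S2  S1 
 * S2   S2  S2 
(> = start, * = accepting)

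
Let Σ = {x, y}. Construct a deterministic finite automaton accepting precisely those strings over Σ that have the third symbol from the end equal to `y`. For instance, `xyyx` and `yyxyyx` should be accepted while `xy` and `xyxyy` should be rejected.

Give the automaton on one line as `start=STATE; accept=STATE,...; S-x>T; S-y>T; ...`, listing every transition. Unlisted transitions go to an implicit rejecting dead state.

start=A; accept=L,M,N,O; A-x>B; A-y>C; B-x>D; B-y>E; C-x>F; C-y>G; D-x>H; D-y>I; E-x>J; E-y>K; F-x>L; F-y>M; G-x>N; G-y>O; H-x>H; H-y>I; I-x>J; I-y>K; J-x>L; J-y>M; K-x>N; K-y>O; L-x>H; L-y>I; M-x>J; M-y>K; N-x>L; N-y>M; O-x>N; O-y>O

A DFA must remember the last 3 symbols (since which symbol is third-to-last isn't known until the input ends). Use one state per possible window of the last ≤3 symbols; accept from those whose window starts with `y`.
With 15 states:
       x  y 
>  A   B  C 
   B   D  E 
   C   F  G 
   D   H  I 
   E   J  K 
   F   L  M 
   G   N  O 
   H   H  I 
   I   J  K 
   J   L  M 
   K   N  O 
 * L   H  I 
 * M   J  K 
 * N   L  M 
 * O   N  O 
(> = start, * = accepting)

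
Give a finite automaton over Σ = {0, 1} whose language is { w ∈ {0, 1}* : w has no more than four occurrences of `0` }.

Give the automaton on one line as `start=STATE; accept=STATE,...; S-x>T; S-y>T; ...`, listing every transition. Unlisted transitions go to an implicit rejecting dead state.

Count `0`s, saturating at 5: states S0 through S4 mean 0 through 4 `0`s seen; S5 means more than 4. Each `0` increments (capped at S5); other symbols loop. Accept from {S0, S1, S2, S3, S4}.
With 6 states:
        0   1  
>* S0   S1  S0 
 * S1   S2  S1 
 * S2   S3  S2 
 * S3   S4  S3 
 * S4   S5  S4 
   S5   S5  S5 
(> = start, * = accepting)

start=S0; accept=S0,S1,S2,S3,S4; S0-0>S1; S0-1>S0; S1-0>S2; S1-1>S1; S2-0>S3; S2-1>S2; S3-0>S4; S3-1>S3; S4-0>S5; S4-1>S4; S5-0>S5; S5-1>S5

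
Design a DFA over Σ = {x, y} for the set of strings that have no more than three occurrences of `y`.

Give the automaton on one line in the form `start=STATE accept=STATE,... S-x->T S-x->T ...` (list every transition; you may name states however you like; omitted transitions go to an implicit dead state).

Count `y`s, saturating at 4: states S0 through S3 mean 0 through 3 `y`s seen; S4 means more than 3. Each `y` increments (capped at S4); other symbols loop. Accept from {S0, S1, S2, S3}.
5 states suffice.
        x   y  
>* S0   S0  S1 
 * S1   S1  S2 
 * S2   S2  S3 
 * S3   S3  S4 
   S4   S4  S4 
(> = start, * = accepting)

start=S0 accept=S0,S1,S2,S3 S0-x->S0 S0-y->S1 S1-x->S1 S1-y->S2 S2-x->S2 S2-y->S3 S3-x->S3 S3-y->S4 S4-x->S4 S4-y->S4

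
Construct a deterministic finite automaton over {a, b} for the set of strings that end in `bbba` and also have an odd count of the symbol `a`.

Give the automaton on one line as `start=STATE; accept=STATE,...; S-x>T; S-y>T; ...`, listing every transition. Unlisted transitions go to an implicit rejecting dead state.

start=q0; accept=q5; q0-a>q1; q0-b>q2; q1-a>q0; q1-b>q1; q2-a>q1; q2-b>q3; q3-a>q1; q3-b>q4; q4-a>q5; q4-b>q4; q5-a>q0; q5-b>q1

Build one automaton per condition and run them in lockstep. One (5 states) tracks how much of the suffix `bbba` has currently been matched; the other (2 states) tracks the count of `a`s modulo 2. Each combined state is a pair, one component from each; accept when both components accept. Minimizing collapses redundant product states.
With 6 states:
        a   b  
>  q0   q1  q2 
   q1   q0  q1 
   q2   q1  q3 
   q3   q1  q4 
   q4   q5  q4 
 * q5   q0  q1 
(> = start, * = accepting)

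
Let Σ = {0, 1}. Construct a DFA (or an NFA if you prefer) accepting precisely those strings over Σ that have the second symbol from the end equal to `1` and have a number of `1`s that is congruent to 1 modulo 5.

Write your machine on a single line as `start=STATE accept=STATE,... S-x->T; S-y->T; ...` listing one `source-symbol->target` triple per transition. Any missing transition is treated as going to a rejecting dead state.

start=A; accept=C,I; A-0->A; A-1->B; B-0->C; B-1->D; C-0->E; C-1->D; D-0->D; D-1->F; E-0->E; E-1->D; F-0->F; F-1->G; G-0->G; G-1->H; H-0->A; H-1->I; I-0->C; I-1->D

Build one automaton per condition and run them in lockstep. One (7 states) tracks the last 2 symbols read; the other (5 states) tracks the count of `1`s modulo 5. Each combined state is a pair, one component from each; accept when both components accept. Equivalent product states are then merged.
With 9 states:
       0  1 
>  A   A  B 
   B   C  D 
 * C   E  D 
   D   D  F 
   E   E  D 
   F   F  G 
   G   G  H 
   H   A  I 
 * I   C  D 
(> = start, * = accepting)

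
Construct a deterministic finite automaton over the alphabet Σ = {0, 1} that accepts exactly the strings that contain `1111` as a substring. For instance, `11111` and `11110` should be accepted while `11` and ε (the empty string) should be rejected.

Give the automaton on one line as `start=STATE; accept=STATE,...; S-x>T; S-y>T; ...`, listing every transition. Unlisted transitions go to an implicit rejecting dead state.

start=q0; accept=q4; q0-0>q0; q0-1>q1; q1-0>q0; q1-1>q2; q2-0>q0; q2-1>q3; q3-0>q0; q3-1>q4; q4-0>q4; q4-1>q4

Track how much of `1111` has been matched so far: state q0 is no progress, q4 is the absorbing accept state reached once `1111` has occurred. Intermediate states record partial matches; on a mismatch, fall back to the longest reusable overlap.
A 5-state machine:
        0   1  
>  q0   q0  q1 
   q1   q0  q2 
   q2   q0  q3 
   q3   q0  q4 
 * q4   q4  q4 
(> = start, * = accepting)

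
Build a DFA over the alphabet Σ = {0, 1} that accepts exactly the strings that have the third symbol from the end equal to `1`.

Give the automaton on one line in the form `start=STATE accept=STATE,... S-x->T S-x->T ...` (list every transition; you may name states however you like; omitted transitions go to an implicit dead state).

start=s0 accept=s11,s12,s13,s14 s0-0->s1 s0-1->s2 s1-0->s3 s1-1->s4 s2-0->s5 s2-1->s6 s3-0->s7 s3-1->s8 s4-0->s9 s4-1->s10 s5-0->s11 s5-1->s12 s6-0->s13 s6-1->s14 s7-0->s7 s7-1->s8 s8-0->s9 s8-1->s10 s9-0->s11 s9-1->s12 s10-0->s13 s10-1->s14 s11-0->s7 s11-1->s8 s12-0->s9 s12-1->s10 s13-0->s11 s13-1->s12 s14-0->s13 s14-1->s14

Because acceptance depends on a position counted from the end, the machine has to buffer the most recent 3 symbols. Make each state the string of the last up-to-3 symbols read; on input `x` shift the window left and append `x`. Accept when the buffered window has length 3 and begins with `1`.
15 states suffice.
          0    1  
>  s0     s1   s2 
   s1     s3   s4 
   s2     s5   s6 
   s3     s7   s8 
   s4     s9  s10 
   s5    s11  s12 
   s6    s13  s14 
   s7     s7   s8 
   s8     s9  s10 
   s9    s11  s12 
   s10   s13  s14 
 * s11    s7   s8 
 * s12    s9  s10 
 * s13   s11  s12 
 * s14   s13  s14 
(> = start, * = accepting)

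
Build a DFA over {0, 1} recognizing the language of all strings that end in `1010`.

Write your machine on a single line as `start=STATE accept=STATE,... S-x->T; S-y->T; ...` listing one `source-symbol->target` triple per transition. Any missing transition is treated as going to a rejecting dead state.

Remember how much of `1010` the current input suffix matches. State A means no match yet; B means the last symbol is `1`; C means the last 2 symbols are `10`; D means the last 3 symbols are `101`; E means the last 4 symbols are `1010`. Only E accepts. On a mismatch, fall back to the longest proper suffix that is still a prefix of `1010`.
A 5-state machine:
       0  1 
>  A   A  B 
   B   C  B 
   C   A  D 
   D   E  B 
 * E   A  D 
(> = start, * = accepting)

start=A; accept=E; A-0->A; A-1->B; B-0->C; B-1->B; C-0->A; C-1->D; D-0->E; D-1->B; E-0->A; E-1->D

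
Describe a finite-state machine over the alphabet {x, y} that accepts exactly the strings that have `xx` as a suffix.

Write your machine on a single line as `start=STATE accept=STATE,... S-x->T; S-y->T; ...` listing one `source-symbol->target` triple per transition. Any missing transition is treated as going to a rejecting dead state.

start=S0; accept=S2; S0-x->S1; S0-y->S0; S1-x->S2; S1-y->S0; S2-x->S2; S2-y->S0

Remember how much of `xx` the current input suffix matches. State S0 means no match yet; S1 means the last symbol is `x`; S2 means the last 2 symbols are `xx`. Only S2 accepts. On a mismatch, fall back to the longest proper suffix that is still a prefix of `xx`.
A 3-state machine:
        x   y  
>  S0   S1  S0 
   S1   S2  S0 
 * S2   S2  S0 
(> = start, * = accepting)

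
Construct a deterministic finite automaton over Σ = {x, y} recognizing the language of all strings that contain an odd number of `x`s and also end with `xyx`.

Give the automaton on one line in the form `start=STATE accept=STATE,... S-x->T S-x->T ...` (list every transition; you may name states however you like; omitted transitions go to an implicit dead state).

Handle the two conditions separately and then intersect. One (2 states) tracks the count of `x`s modulo 2; the other (4 states) tracks how much of the suffix `xyx` has currently been matched. Each combined state is a pair, one component from each; accept when both components accept.
       x  y 
>  A   B  A 
   B   C  D 
   C   B  E 
   D   F  G 
   E   H  A 
   F   B  E 
   G   C  G 
 * H   C  D 
(> = start, * = accepting)

start=A accept=H A-x->B A-y->A B-x->C B-y->D C-x->B C-y->E D-x->F D-y->G E-x->H E-y->A F-x->B F-y->E G-x->C G-y->G H-x->C H-y->D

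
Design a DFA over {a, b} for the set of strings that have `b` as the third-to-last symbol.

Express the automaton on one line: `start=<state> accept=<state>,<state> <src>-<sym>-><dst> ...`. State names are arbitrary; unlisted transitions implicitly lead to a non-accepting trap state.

Because acceptance depends on a position counted from the end, the machine has to buffer the most recent 3 symbols. Make each state the string of the last up-to-3 symbols read; on input `x` shift the window left and append `x`. Accept when the buffered window has length 3 and begins with `b`.
          a    b  
>  S0     S1   S2 
   S1     S3   S4 
   S2     S5   S6 
   S3     S7   S8 
   S4     S9  S10 
   S5    S11  S12 
   S6    S13  S14 
   S7     S7   S8 
   S8     S9  S10 
   S9    S11  S12 
   S10   S13  S14 
 * S11    S7   S8 
 * S12    S9  S10 
 * S13   S11  S12 
 * S14   S13  S14 
(> = start, * = accepting)

start=S0 accept=S11,S12,S13,S14 S0-a->S1 S0-b->S2 S1-a->S3 S1-b->S4 S2-a->S5 S2-b->S6 S3-a->S7 S3-b->S8 S4-a->S9 S4-b->S10 S5-a->S11 S5-b->S12 S6-a->S13 S6-b->S14 S7-a->S7 S7-b->S8 S8-a->S9 S8-b->S10 S9-a->S11 S9-b->S12 S10-a->S13 S10-b->S14 S11-a->S7 S11-b->S8 S12-a->S9 S12-b->S10 S13-a->S11 S13-b->S12 S14-a->S13 S14-b->S14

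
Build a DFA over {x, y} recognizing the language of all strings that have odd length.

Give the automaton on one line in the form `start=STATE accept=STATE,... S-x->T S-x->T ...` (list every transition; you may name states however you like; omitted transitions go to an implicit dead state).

Only the length mod 2 matters, so use a 2-cycle: from any state, every input symbol moves to the next state, wrapping q1 back to q0. Mark q1 accepting.
A 2-state machine:
        x   y  
>  q0   q1  q1 
 * q1   q0  q0 
(> = start, * = accepting)

start=q0 accept=q1 q0-x->q1 q0-y->q1 q1-x->q0 q1-y->q0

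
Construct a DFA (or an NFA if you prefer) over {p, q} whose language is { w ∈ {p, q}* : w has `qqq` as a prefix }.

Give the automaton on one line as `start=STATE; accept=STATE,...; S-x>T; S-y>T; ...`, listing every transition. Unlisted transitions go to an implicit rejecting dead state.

Walk along `qqq` while the input agrees: from S0 take `q` to S1, and so on. Any deviation drops to the rejecting sink S4. Once S3 is reached the prefix is confirmed and every continuation is accepted.
With 5 states:
        p   q  
>  S0   S4  S1 
   S1   S4  S2 
   S2   S4  S3 
 * S3   S3  S3 
   S4   S4  S4 
(> = start, * = accepting)

start=S0; accept=S3; S0-p>S4; S0-q>S1; S1-p>S4; S1-q>S2; S2-p>S4; S2-q>S3; S3-p>S3; S3-q>S3; S4-p>S4; S4-q>S4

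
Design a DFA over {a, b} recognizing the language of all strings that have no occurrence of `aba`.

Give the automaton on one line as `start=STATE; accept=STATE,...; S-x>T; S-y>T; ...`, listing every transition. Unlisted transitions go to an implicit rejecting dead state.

This is the complement of 'contains `aba`'. Use the same substring-matching states — q0 through q3 holding how much of `aba` has just been matched — but flip the accepting set: everything except the trap q3 accepts.
With 4 states:
        a   b  
>* q0   q1  q0 
 * q1   q1  q2 
 * q2   q3  q0 
   q3   q3  q3 
(> = start, * = accepting)

start=q0; accept=q0,q1,q2; q0-a>q1; q0-b>q0; q1-a>q1; q1-b>q2; q2-a>q3; q2-b>q0; q3-a>q3; q3-b>q3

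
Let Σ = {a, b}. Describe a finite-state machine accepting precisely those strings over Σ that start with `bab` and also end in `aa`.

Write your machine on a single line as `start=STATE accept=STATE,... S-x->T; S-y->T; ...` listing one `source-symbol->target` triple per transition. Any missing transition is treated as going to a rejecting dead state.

start=s0; accept=s6; s0-a->s1; s0-b->s2; s1-a->s1; s1-b->s1; s2-a->s3; s2-b->s1; s3-a->s1; s3-b->s4; s4-a->s5; s4-b->s4; s5-a->s6; s5-b->s4; s6-a->s6; s6-b->s4

Build one automaton per condition and run them in lockstep. The first has 5 states tracking whether the input so far still matches the prefix `bab`; the second has 3 states tracking how much of the suffix `aa` has currently been matched. A product state is a pair (one from each), accepting exactly when both do. Minimizing collapses redundant product states.
        a   b  
>  s0   s1  s2 
   s1   s1  s1 
   s2   s3  s1 
   s3   s1  s4 
   s4   s5  s4 
   s5   s6  s4 
 * s6   s6  s4 
(> = start, * = accepting)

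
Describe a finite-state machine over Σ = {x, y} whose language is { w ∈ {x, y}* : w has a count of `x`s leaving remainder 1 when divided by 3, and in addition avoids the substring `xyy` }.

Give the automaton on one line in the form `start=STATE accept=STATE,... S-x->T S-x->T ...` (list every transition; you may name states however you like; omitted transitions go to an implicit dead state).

Handle the two conditions separately and then intersect. One (3 states) tracks the count of `x`s modulo 3; the other (4 states) tracks partial matches of the forbidden pattern `xyy`. Each combined state is a pair, one component from each; accept when both components accept. Minimizing collapses redundant product states.
        x   y  
>  q0   q1  q0 
 * q1   q2  q3 
   q2   q4  q5 
 * q3   q2  q6 
   q4   q1  q7 
   q5   q4  q6 
   q6   q6  q6 
   q7   q1  q6 
(> = start, * = accepting)

start=q0 accept=q1,q3 q0-x->q1 q0-y->q0 q1-x->q2 q1-y->q3 q2-x->q4 q2-y->q5 q3-x->q2 q3-y->q6 q4-x->q1 q4-y->q7 q5-x->q4 q5-y->q6 q6-x->q6 q6-y->q6 q7-x->q1 q7-y->q6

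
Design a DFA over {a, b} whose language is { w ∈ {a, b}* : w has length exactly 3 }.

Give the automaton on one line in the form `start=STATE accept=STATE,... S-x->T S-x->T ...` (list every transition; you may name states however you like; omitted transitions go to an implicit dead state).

start=s0 accept=s3 s0-a->s1 s0-b->s1 s1-a->s2 s1-b->s2 s2-a->s3 s2-b->s3 s3-a->s4 s3-b->s4 s4-a->s4 s4-b->s4

Count input length up to 4: every symbol moves from s0 toward s4, which means 'more than 3' and absorbs. Accept from {s3}.
5 states suffice.
        a   b  
>  s0   s1  s1 
   s1   s2  s2 
   s2   s3  s3 
 * s3   s4  s4 
   s4   s4  s4 
(> = start, * = accepting)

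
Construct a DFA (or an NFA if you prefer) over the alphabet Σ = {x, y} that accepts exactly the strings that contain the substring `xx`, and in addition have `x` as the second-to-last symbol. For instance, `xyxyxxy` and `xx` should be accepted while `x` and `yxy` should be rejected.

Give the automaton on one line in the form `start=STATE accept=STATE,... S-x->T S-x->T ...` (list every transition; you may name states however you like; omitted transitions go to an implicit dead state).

start=q0 accept=q3,q7 q0-x->q1 q0-y->q2 q1-x->q3 q1-y->q4 q2-x->q5 q2-y->q6 q3-x->q3 q3-y->q7 q4-x->q5 q4-y->q6 q5-x->q3 q5-y->q4 q6-x->q5 q6-y->q6 q7-x->q8 q7-y->q9 q8-x->q3 q8-y->q7 q9-x->q8 q9-y->q9

Build one automaton per condition and run them in lockstep. The first has 3 states tracking whether and how much of `xx` has been seen; the second has 7 states tracking the last 2 symbols read. A product state is a pair (one from each), accepting exactly when both do.
        x   y  
>  q0   q1  q2 
   q1   q3  q4 
   q2   q5  q6 
 * q3   q3  q7 
   q4   q5  q6 
   q5   q3  q4 
   q6   q5  q6 
 * q7   q8  q9 
   q8   q3  q7 
   q9   q8  q9 
(> = start, * = accepting)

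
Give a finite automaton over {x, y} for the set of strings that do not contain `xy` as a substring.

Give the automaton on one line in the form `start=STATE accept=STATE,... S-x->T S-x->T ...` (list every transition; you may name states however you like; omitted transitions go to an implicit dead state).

start=s0 accept=s0,s1 s0-x->s1 s0-y->s0 s1-x->s1 s1-y->s2 s2-x->s2 s2-y->s2

Track partial matches of the forbidden pattern `xy`. State s2 is a dead state reached once `xy` has occurred; every other state accepts. s0 means no part of `xy` is currently matched.
With 3 states:
        x   y  
>* s0   s1  s0 
 * s1   s1  s2 
   s2   s2  s2 
(> = start, * = accepting)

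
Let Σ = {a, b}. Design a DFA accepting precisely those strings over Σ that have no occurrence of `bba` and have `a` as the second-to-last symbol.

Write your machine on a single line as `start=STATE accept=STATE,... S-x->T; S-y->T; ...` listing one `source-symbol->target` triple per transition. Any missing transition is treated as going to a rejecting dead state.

start=q0; accept=q3,q4; q0-a->q1; q0-b->q2; q1-a->q3; q1-b->q4; q2-a->q5; q2-b->q6; q3-a->q3; q3-b->q4; q4-a->q5; q4-b->q6; q5-a->q3; q5-b->q4; q6-a->q7; q6-b->q6; q7-a->q8; q7-b->q9; q8-a->q8; q8-b->q9; q9-a->q7; q9-b->q10; q10-a->q7; q10-b->q10

Run two small machines in parallel and take their product. One (4 states) tracks partial matches of the forbidden pattern `bba`; the other (7 states) tracks the last 2 symbols read. Each combined state is a pair, one component from each; accept when both components accept.
          a    b  
>  q0     q1   q2 
   q1     q3   q4 
   q2     q5   q6 
 * q3     q3   q4 
 * q4     q5   q6 
   q5     q3   q4 
   q6     q7   q6 
   q7     q8   q9 
   q8     q8   q9 
   q9     q7  q10 
   q10    q7  q10 
(> = start, * = accepting)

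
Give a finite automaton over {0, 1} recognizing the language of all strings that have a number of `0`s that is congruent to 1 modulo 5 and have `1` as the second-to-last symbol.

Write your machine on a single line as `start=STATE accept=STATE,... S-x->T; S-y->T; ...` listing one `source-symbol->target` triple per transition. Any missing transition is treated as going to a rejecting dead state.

start=A; accept=F,H; A-0->B; A-1->C; B-0->D; B-1->E; C-0->F; C-1->C; D-0->G; D-1->D; E-0->D; E-1->H; F-0->D; F-1->E; G-0->I; G-1->G; H-0->D; H-1->H; I-0->A; I-1->I

Build one automaton per condition and run them in lockstep. The first has 5 states tracking the count of `0`s modulo 5; the second has 7 states tracking the last 2 symbols read. A product state is a pair (one from each), accepting exactly when both do. After merging equivalent states the machine shrinks.
9 states suffice.
       0  1 
>  A   B  C 
   B   D  E 
   C   F  C 
   D   G  D 
   E   D  H 
 * F   D  E 
   G   I  G 
 * H   D  H 
   I   A  I 
(> = start, * = accepting)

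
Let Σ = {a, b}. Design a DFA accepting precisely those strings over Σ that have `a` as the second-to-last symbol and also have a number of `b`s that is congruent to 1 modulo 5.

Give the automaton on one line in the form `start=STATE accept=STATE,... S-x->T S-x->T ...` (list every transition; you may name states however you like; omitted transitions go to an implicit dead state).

start=S0 accept=S3,S6 S0-a->S1 S0-b->S2 S1-a->S1 S1-b->S3 S2-a->S4 S2-b->S5 S3-a->S4 S3-b->S5 S4-a->S6 S4-b->S5 S5-a->S5 S5-b->S7 S6-a->S6 S6-b->S5 S7-a->S7 S7-b->S8 S8-a->S8 S8-b->S0

Handle the two conditions separately and then intersect. The first has 7 states tracking the last 2 symbols read; the second has 5 states tracking the count of `b`s modulo 5. A product state is a pair (one from each), accepting exactly when both do. Equivalent product states are then merged.
        a   b  
>  S0   S1  S2 
   S1   S1  S3 
   S2   S4  S5 
 * S3   S4  S5 
   S4   S6  S5 
   S5   S5  S7 
 * S6   S6  S5 
   S7   S7  S8 
   S8   S8  S0 
(> = start, * = accepting)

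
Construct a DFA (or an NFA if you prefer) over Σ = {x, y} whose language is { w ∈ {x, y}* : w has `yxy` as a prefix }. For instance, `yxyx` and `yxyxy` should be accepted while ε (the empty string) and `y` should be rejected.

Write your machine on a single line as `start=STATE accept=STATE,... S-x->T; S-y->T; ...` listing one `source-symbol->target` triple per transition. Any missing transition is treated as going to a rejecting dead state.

start=q0; accept=q3; q0-x->q4; q0-y->q1; q1-x->q2; q1-y->q4; q2-x->q4; q2-y->q3; q3-x->q3; q3-y->q3; q4-x->q4; q4-y->q4

Walk along `yxy` while the input agrees: from q0 take `y` to q1, and so on. Any deviation drops to the rejecting sink q4. Once q3 is reached the prefix is confirmed and every continuation is accepted.
A 5-state machine:
        x   y  
>  q0   q4  q1 
   q1   q2  q4 
   q2   q4  q3 
 * q3   q3  q3 
   q4   q4  q4 
(> = start, * = accepting)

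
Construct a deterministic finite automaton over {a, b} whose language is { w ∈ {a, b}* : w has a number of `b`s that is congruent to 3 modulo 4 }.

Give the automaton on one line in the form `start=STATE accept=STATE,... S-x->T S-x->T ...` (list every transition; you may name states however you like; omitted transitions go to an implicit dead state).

start=s0 accept=s3 s0-a->s0 s0-b->s1 s1-a->s1 s1-b->s2 s2-a->s2 s2-b->s3 s3-a->s3 s3-b->s0

The only thing that matters is how many `b`s have appeared, reduced mod 4. Use one state per residue: s0 for 0, …, s3 for 3. Reading `b` moves to the next residue; anything else stays put. s3 is accepting.
With 4 states:
        a   b  
>  s0   s0  s1 
   s1   s1  s2 
   s2   s2  s3 
 * s3   s3  s0 
(> = start, * = accepting)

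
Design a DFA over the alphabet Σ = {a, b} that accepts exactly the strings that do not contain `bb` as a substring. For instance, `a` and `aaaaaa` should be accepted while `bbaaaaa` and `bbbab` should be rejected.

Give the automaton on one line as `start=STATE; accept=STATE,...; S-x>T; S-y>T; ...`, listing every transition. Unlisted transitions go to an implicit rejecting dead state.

start=q0; accept=q0,q1; q0-a>q0; q0-b>q1; q1-a>q0; q1-b>q2; q2-a>q2; q2-b>q2

This is the complement of 'contains `bb`'. Use the same substring-matching states — q0 through q2 holding how much of `bb` has just been matched — but flip the accepting set: everything except the trap q2 accepts.
A 3-state machine:
        a   b  
>* q0   q0  q1 
 * q1   q0  q2 
   q2   q2  q2 
(> = start, * = accepting)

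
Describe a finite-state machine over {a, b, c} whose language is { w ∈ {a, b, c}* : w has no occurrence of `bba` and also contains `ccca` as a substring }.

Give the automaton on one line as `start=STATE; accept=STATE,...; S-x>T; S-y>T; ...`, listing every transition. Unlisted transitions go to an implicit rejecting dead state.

Build one automaton per condition and run them in lockstep. The first has 4 states tracking partial matches of the forbidden pattern `bba`; the second has 5 states tracking whether and how much of `ccca` has been seen. A product state is a pair (one from each), accepting exactly when both do. After merging equivalent states the machine shrinks.
A 10-state machine:
        a   b   c  
>  q0   q0  q1  q2 
   q1   q0  q3  q2 
   q2   q0  q1  q4 
   q3   q5  q3  q2 
   q4   q0  q1  q6 
   q5   q5  q5  q5 
   q6   q7  q1  q6 
 * q7   q7  q8  q7 
 * q8   q7  q9  q7 
 * q9   q5  q9  q7 
(> = start, * = accepting)

start=q0; accept=q7,q8,q9; q0-a>q0; q0-b>q1; q0-c>q2; q1-a>q0; q1-b>q3; q1-c>q2; q2-a>q0; q2-b>q1; q2-c>q4; q3-a>q5; q3-b>q3; q3-c>q2; q4-a>q0; q4-b>q1; q4-c>q6; q5-a>q5; q5-b>q5; q5-c>q5; q6-a>q7; q6-b>q1; q6-c>q6; q7-a>q7; q7-b>q8; q7-c>q7; q8-a>q7; q8-b>q9; q8-c>q7; q9-a>q5; q9-b>q9; q9-c>q7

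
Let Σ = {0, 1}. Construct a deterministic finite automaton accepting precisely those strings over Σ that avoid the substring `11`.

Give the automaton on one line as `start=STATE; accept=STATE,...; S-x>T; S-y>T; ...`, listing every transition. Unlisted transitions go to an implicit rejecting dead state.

Track partial matches of the forbidden pattern `11`. State q2 is a dead state reached once `11` has occurred; every other state accepts. q0 means no part of `11` is currently matched.
With 3 states:
        0   1  
>* q0   q0  q1 
 * q1   q0  q2 
   q2   q2  q2 
(> = start, * = accepting)

start=q0; accept=q0,q1; q0-0>q0; q0-1>q1; q1-0>q0; q1-1>q2; q2-0>q2; q2-1>q2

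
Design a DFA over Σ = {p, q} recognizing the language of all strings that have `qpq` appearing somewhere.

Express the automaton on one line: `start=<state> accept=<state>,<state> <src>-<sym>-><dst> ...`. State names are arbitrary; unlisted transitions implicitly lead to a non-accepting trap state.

start=A accept=D A-p->A A-q->B B-p->C B-q->B C-p->A C-q->D D-p->D D-q->D

Track how much of `qpq` has been matched so far: state A is no progress, D is the absorbing accept state reached once `qpq` has occurred. Intermediate states record partial matches; on a mismatch, fall back to the longest reusable overlap.
A 4-state machine:
       p  q 
>  A   A  B 
   B   C  B 
   C   A  D 
 * D   D  D 
(> = start, * = accepting)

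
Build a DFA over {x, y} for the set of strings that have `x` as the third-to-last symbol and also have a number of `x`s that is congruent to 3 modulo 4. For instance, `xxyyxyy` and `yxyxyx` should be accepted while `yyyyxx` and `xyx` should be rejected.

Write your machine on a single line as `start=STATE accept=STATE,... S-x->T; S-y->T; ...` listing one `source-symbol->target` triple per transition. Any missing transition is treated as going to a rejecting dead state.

Handle the two conditions separately and then intersect. The first has 15 states tracking the last 3 symbols read; the second has 4 states tracking the count of `x`s modulo 4. A product state is a pair (one from each), accepting exactly when both do. Minimizing collapses redundant product states.
15 states suffice.
          x    y  
>  q0     q1   q0 
   q1     q2   q3 
   q2     q4   q5 
   q3     q6   q3 
 * q4     q0   q7 
   q5     q8   q9 
   q6    q10   q5 
 * q7     q0  q11 
 * q8     q0  q12 
   q9    q13   q9 
   q10    q0   q7 
 * q11    q0  q14 
   q12    q0  q11 
   q13    q0  q12 
   q14    q0  q14 
(> = start, * = accepting)

start=q0; accept=q4,q7,q8,q11; q0-x->q1; q0-y->q0; q1-x->q2; q1-y->q3; q2-x->q4; q2-y->q5; q3-x->q6; q3-y->q3; q4-x->q0; q4-y->q7; q5-x->q8; q5-y->q9; q6-x->q10; q6-y->q5; q7-x->q0; q7-y->q11; q8-x->q0; q8-y->q12; q9-x->q13; q9-y->q9; q10-x->q0; q10-y->q7; q11-x->q0; q11-y->q14; q12-x->q0; q12-y->q11; q13-x->q0; q13-y->q12; q14-x->q0; q14-y->q14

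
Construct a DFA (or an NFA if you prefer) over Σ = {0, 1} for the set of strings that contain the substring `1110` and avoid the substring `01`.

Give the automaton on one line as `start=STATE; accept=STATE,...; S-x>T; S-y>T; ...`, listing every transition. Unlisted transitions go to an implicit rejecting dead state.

Handle the two conditions separately and then intersect. The first has 5 states tracking whether and how much of `1110` has been seen; the second has 3 states tracking partial matches of the forbidden pattern `01`. A product state is a pair (one from each), accepting exactly when both do. After merging equivalent states the machine shrinks.
A 6-state machine:
        0   1  
>  q0   q1  q2 
   q1   q1  q1 
   q2   q1  q3 
   q3   q1  q4 
   q4   q5  q4 
 * q5   q5  q1 
(> = start, * = accepting)

start=q0; accept=q5; q0-0>q1; q0-1>q2; q1-0>q1; q1-1>q1; q2-0>q1; q2-1>q3; q3-0>q1; q3-1>q4; q4-0>q5; q4-1>q4; q5-0>q5; q5-1>q1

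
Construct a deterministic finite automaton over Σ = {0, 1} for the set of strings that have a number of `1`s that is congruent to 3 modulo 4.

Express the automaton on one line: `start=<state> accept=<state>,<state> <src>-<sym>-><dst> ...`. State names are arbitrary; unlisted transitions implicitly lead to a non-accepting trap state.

Keep the running count of `1`s modulo 4: each `1` advances along the cycle s0 → s1 → s2 → s3 → s0 while other symbols loop. Accept at s3.
With 4 states:
        0   1  
>  s0   s0  s1 
   s1   s1  s2 
   s2   s2  s3 
 * s3   s3  s0 
(> = start, * = accepting)

start=s0 accept=s3 s0-0->s0 s0-1->s1 s1-0->s1 s1-1->s2 s2-0->s2 s2-1->s3 s3-0->s3 s3-1->s0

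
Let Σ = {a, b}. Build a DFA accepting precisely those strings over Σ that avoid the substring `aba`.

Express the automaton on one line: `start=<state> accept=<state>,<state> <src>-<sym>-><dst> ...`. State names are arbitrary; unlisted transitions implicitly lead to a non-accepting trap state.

start=s0 accept=s0,s1,s2 s0-a->s1 s0-b->s0 s1-a->s1 s1-b->s2 s2-a->s3 s2-b->s0 s3-a->s3 s3-b->s3

Track partial matches of the forbidden pattern `aba`. State s3 is a dead state reached once `aba` has occurred; every other state accepts. s0 means no part of `aba` is currently matched.
4 states suffice.
        a   b  
>* s0   s1  s0 
 * s1   s1  s2 
 * s2   s3  s0 
   s3   s3  s3 
(> = start, * = accepting)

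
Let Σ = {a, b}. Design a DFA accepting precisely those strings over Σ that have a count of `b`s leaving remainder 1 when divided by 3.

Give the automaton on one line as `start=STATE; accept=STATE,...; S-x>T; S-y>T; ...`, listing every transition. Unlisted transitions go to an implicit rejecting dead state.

The only thing that matters is how many `b`s have appeared, reduced mod 3. Use one state per residue: q0 for 0, …, q2 for 2. Reading `b` moves to the next residue; anything else stays put. q1 is accepting.
3 states suffice.
        a   b  
>  q0   q0  q1 
 * q1   q1  q2 
   q2   q2  q0 
(> = start, * = accepting)

start=q0; accept=q1; q0-a>q0; q0-b>q1; q1-a>q1; q1-b>q2; q2-a>q2; q2-b>q0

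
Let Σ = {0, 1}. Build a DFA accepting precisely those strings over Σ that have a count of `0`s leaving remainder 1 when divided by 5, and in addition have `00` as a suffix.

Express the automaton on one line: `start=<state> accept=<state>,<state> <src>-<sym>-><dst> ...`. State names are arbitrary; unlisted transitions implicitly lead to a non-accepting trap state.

Run two small machines in parallel and take their product. The first has 5 states tracking the count of `0`s modulo 5; the second has 3 states tracking how much of the suffix `00` has currently been matched. A product state is a pair (one from each), accepting exactly when both do. After merging equivalent states the machine shrinks.
       0  1 
>  A   B  A 
   B   C  B 
   C   D  C 
   D   E  D 
   E   F  E 
   F   G  A 
 * G   C  B 
(> = start, * = accepting)

start=A accept=G A-0->B A-1->A B-0->C B-1->B C-0->D C-1->C D-0->E D-1->D E-0->F E-1->E F-0->G F-1->A G-0->C G-1->B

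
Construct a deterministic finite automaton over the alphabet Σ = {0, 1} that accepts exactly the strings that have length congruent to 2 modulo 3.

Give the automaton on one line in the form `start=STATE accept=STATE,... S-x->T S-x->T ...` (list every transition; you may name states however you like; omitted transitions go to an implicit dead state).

Only the length mod 3 matters, so use a 3-cycle: from any state, every input symbol moves to the next state, wrapping q2 back to q0. Mark q2 accepting.
        0   1  
>  q0   q1  q1 
   q1   q2  q2 
 * q2   q0  q0 
(> = start, * = accepting)

start=q0 accept=q2 q0-0->q1 q0-1->q1 q1-0->q2 q1-1->q2 q2-0->q0 q2-1->q0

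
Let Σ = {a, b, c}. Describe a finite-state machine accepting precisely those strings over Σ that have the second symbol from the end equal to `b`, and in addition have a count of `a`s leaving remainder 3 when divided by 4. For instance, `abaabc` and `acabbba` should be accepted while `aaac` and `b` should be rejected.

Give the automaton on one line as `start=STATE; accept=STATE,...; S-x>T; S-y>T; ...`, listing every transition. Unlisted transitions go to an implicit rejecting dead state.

start=q0; accept=q6,q7; q0-a>q1; q0-b>q0; q0-c>q0; q1-a>q2; q1-b>q1; q1-c>q1; q2-a>q3; q2-b>q4; q2-c>q2; q3-a>q0; q3-b>q5; q3-c>q3; q4-a>q6; q4-b>q4; q4-c>q2; q5-a>q0; q5-b>q7; q5-c>q6; q6-a>q0; q6-b>q5; q6-c>q3; q7-a>q0; q7-b>q7; q7-c>q6

Build one automaton per condition and run them in lockstep. One (13 states) tracks the last 2 symbols read; the other (4 states) tracks the count of `a`s modulo 4. Each combined state is a pair, one component from each; accept when both components accept. After merging equivalent states the machine shrinks.
An 8-state machine:
        a   b   c  
>  q0   q1  q0  q0 
   q1   q2  q1  q1 
   q2   q3  q4  q2 
   q3   q0  q5  q3 
   q4   q6  q4  q2 
   q5   q0  q7  q6 
 * q6   q0  q5  q3 
 * q7   q0  q7  q6 
(> = start, * = accepting)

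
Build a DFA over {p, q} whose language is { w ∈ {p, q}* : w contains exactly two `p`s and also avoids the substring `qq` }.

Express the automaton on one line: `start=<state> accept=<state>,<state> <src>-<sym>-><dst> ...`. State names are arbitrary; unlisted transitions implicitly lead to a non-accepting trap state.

Run two small machines in parallel and take their product. The first has 4 states tracking the count of `p`s, saturating at 3; the second has 3 states tracking partial matches of the forbidden pattern `qq`. A product state is a pair (one from each), accepting exactly when both do. After merging equivalent states the machine shrinks.
With 7 states:
        p   q  
>  s0   s1  s2 
   s1   s3  s4 
   s2   s1  s5 
 * s3   s5  s6 
   s4   s3  s5 
   s5   s5  s5 
 * s6   s5  s5 
(> = start, * = accepting)

start=s0 accept=s3,s6 s0-p->s1 s0-q->s2 s1-p->s3 s1-q->s4 s2-p->s1 s2-q->s5 s3-p->s5 s3-q->s6 s4-p->s3 s4-q->s5 s5-p->s5 s5-q->s5 s6-p->s5 s6-q->s5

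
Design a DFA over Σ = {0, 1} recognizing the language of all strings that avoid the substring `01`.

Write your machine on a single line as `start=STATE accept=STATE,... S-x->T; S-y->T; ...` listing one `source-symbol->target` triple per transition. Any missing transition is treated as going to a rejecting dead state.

start=S0; accept=S0,S1; S0-0->S1; S0-1->S0; S1-0->S1; S1-1->S2; S2-0->S2; S2-1->S2

Track partial matches of the forbidden pattern `01`. State S2 is a dead state reached once `01` has occurred; every other state accepts. S0 means no part of `01` is currently matched.
        0   1  
>* S0   S1  S0 
 * S1   S1  S2 
   S2   S2  S2 
(> = start, * = accepting)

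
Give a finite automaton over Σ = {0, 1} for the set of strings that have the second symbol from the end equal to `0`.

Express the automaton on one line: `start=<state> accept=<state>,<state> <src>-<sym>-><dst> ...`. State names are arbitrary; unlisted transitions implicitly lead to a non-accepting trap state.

start=q0 accept=q3,q4 q0-0->q1 q0-1->q2 q1-0->q3 q1-1->q4 q2-0->q5 q2-1->q6 q3-0->q3 q3-1->q4 q4-0->q5 q4-1->q6 q5-0->q3 q5-1->q4 q6-0->q5 q6-1->q6

Because acceptance depends on a position counted from the end, the machine has to buffer the most recent 2 symbols. Make each state the string of the last up-to-2 symbols read; on input `x` shift the window left and append `x`. Accept when the buffered window has length 2 and begins with `0`.
        0   1  
>  q0   q1  q2 
   q1   q3  q4 
   q2   q5  q6 
 * q3   q3  q4 
 * q4   q5  q6 
   q5   q3  q4 
   q6   q5  q6 
(> = start, * = accepting)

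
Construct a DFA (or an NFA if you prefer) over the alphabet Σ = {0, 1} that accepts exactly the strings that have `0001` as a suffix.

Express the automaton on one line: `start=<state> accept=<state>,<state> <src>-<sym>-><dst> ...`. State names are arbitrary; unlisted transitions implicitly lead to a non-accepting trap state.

Let each state record the length of the longest suffix of the input read so far that is also a prefix of `0001`. B means the last symbol is `0`; C means the last 2 symbols are `00`; D means the last 3 symbols are `000`; E means the last 4 symbols are `0001`. Accept only at E, where the string currently ends in `0001`.
       0  1 
>  A   B  A 
   B   C  A 
   C   D  A 
   D   D  E 
 * E   B  A 
(> = start, * = accepting)

start=A accept=E A-0->B A-1->A B-0->C B-1->A C-0->D C-1->A D-0->D D-1->E E-0->B E-1->A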